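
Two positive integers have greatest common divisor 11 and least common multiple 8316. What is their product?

For any two positive integers, gcd × lcm = product = 11 × 8316 = 91476.

91476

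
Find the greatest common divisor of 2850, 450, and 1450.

2850 = 2 × 3 × 5^2 × 19
450 = 2 × 3^2 × 5^2
1450 = 2 × 5^2 × 29
gcd(2850, 450, 1450) = 2 × 5^2 = 50.

50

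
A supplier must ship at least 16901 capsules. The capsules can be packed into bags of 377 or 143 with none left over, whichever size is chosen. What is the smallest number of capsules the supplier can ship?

The number of capsules must be a common multiple of 377 and 143, so a multiple of their LCM.
377 = 13 × 29
143 = 11 × 13
LCM(377, 143) = 11 × 13 × 29 = 4147.
Smallest multiple of 4147 that is ≥ 16901: ⌈16901/4147⌉ × 4147 = 5 × 4147 = 20735.

20735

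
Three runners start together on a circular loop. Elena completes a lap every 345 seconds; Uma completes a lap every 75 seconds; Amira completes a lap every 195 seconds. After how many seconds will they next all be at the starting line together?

They coincide at every common multiple of the periods; the first is the LCM.
345 = 3 × 5 × 23
75 = 3 × 5^2
195 = 3 × 5 × 13
LCM(345, 75, 195) = 3 × 5^2 × 13 × 23 = 22425.

22425 seconds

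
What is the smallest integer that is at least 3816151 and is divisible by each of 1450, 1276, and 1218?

The integer must be a common multiple of 1450, 1276, and 1218, so a multiple of their LCM.
1450 = 2 × 5^2 × 29
1276 = 2^2 × 11 × 29
1218 = 2 × 3 × 7 × 29
LCM(1450, 1276, 1218) = 2^2 × 3 × 5^2 × 7 × 11 × 29 = 669900.
Smallest multiple of 669900 that is ≥ 3816151: ⌈3816151/669900⌉ × 669900 = 6 × 669900 = 4019400.

4019400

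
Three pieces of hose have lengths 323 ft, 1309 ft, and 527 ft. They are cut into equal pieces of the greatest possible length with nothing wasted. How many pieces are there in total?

Piece length = gcd(323, 1309, 527).
323 = 17 × 19
1309 = 7 × 11 × 17
527 = 17 × 31
gcd(323, 1309, 527) = 17.
Total pieces = 323/17 + 1309/17 + 527/17 = 19 + 77 + 31 = 127.

127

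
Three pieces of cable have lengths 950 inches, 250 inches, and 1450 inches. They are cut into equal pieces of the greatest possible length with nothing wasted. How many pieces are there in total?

Piece length = gcd(950, 250, 1450).
950 = 2 × 5^2 × 19
250 = 2 × 5^3
1450 = 2 × 5^2 × 29
gcd(950, 250, 1450) = 2 × 5^2 = 50.
Total pieces = 950/50 + 250/50 + 1450/50 = 19 + 5 + 29 = 53.

53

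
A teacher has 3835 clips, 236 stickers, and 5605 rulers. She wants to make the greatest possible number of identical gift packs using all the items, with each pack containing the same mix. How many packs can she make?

59 packs

The pack count must divide each quantity, so the greatest is gcd(3835, 236, 5605).
3835 = 5 × 13 × 59
236 = 2^2 × 59
5605 = 5 × 19 × 59
gcd(3835, 236, 5605) = 59.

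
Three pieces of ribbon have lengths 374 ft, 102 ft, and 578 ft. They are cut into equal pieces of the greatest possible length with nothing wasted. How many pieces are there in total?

Piece length = gcd(374, 102, 578).
374 = 2 × 11 × 17
102 = 2 × 3 × 17
578 = 2 × 17^2
gcd(374, 102, 578) = 2 × 17 = 34.
Total pieces = 374/34 + 102/34 + 578/34 = 11 + 3 + 17 = 31.

31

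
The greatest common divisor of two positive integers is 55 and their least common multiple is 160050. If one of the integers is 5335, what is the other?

For two integers, gcd × lcm = product, so the other is (55 × 160050) / 5335 = 8802750 / 5335 = 1650.

1650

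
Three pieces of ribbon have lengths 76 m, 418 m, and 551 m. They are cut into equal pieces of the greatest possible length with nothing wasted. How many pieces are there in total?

Piece length = gcd(76, 418, 551).
76 = 2^2 × 19
418 = 2 × 11 × 19
551 = 19 × 29
gcd(76, 418, 551) = 19.
Total pieces = 76/19 + 418/19 + 551/19 = 4 + 22 + 29 = 55.

55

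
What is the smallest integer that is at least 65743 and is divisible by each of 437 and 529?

The integer must be a common multiple of 437 and 529, so a multiple of their LCM.
437 = 19 × 23
529 = 23^2
LCM(437, 529) = 19 × 23^2 = 10051.
Smallest multiple of 10051 that is ≥ 65743: ⌈65743/10051⌉ × 10051 = 7 × 10051 = 70357.

70357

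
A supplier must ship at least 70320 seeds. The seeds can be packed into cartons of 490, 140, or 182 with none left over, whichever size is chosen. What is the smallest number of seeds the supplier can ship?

76440

The number of seeds must be a common multiple of 490, 140, and 182, so a multiple of their LCM.
490 = 2 × 5 × 7^2
140 = 2^2 × 5 × 7
182 = 2 × 7 × 13
LCM(490, 140, 182) = 2^2 × 5 × 7^2 × 13 = 12740.
Smallest multiple of 12740 that is ≥ 70320: ⌈70320/12740⌉ × 12740 = 6 × 12740 = 76440.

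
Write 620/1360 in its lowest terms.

31/68

620 = 2^2 × 5 × 31
1360 = 2^4 × 5 × 17
gcd(620, 1360) = 2^2 × 5 = 20.
Divide numerator and denominator by 20: 620/1360 = 31/68.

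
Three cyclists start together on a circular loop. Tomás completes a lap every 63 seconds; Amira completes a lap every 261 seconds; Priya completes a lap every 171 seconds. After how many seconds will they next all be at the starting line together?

They coincide at every common multiple of the periods; the first is the LCM.
63 = 3^2 × 7
261 = 3^2 × 29
171 = 3^2 × 19
LCM(63, 261, 171) = 3^2 × 7 × 19 × 29 = 34713.

34713 seconds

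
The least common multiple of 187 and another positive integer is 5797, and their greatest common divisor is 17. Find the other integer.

gcd × lcm = product of the two integers, so the other integer is (17 × 5797) / 187 = 527.

527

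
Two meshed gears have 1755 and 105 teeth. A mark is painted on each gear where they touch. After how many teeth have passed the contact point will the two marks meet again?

They coincide at every common multiple of the periods; the first is the LCM.
1755 = 3^3 × 5 × 13
105 = 3 × 5 × 7
LCM(1755, 105) = 3^3 × 5 × 7 × 13 = 12285.

12285 teeth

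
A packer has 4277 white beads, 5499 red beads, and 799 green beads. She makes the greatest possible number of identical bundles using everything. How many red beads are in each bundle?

117

Number of bundles = gcd(4277, 5499, 799).
4277 = 7 × 13 × 47
5499 = 3^2 × 13 × 47
799 = 17 × 47
gcd(4277, 5499, 799) = 47.
red beads per bundle = 5499 / 47 = 117.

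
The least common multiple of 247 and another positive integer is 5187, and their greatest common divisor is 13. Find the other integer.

273

gcd × lcm = product of the two integers, so the other integer is (13 × 5187) / 247 = 273.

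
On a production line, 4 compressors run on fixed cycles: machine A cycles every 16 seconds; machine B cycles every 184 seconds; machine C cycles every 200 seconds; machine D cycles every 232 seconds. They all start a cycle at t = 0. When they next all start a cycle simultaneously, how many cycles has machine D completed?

1150 cycles

The first common completion time is the LCM of the periods.
16 = 2^4
184 = 2^3 × 23
200 = 2^3 × 5^2
232 = 2^3 × 29
LCM(16, 184, 200, 232) = 2^4 × 5^2 × 23 × 29 = 266800.
Cycles for period 232: 266800 / 232 = 1150.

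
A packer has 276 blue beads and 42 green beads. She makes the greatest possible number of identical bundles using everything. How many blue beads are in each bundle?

46

Number of bundles = gcd(276, 42).
276 = 2^2 × 3 × 23
42 = 2 × 3 × 7
gcd(276, 42) = 2 × 3 = 6.
blue beads per bundle = 276 / 6 = 46.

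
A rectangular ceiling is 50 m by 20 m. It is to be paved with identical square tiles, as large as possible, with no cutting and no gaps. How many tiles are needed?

Tile side = gcd(50, 20).
50 = 2 × 5^2
20 = 2^2 × 5
gcd(50, 20) = 2 × 5 = 10.
Tiles: (50/10) × (20/10) = 5 × 2 = 10.

10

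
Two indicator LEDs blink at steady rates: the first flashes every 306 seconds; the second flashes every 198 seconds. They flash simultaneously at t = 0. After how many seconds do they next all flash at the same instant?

The first simultaneous occurrence is after LCM of the individual periods.
306 = 2 × 3^2 × 17
198 = 2 × 3^2 × 11
LCM(306, 198) = 2 × 3^2 × 11 × 17 = 3366.

3366 seconds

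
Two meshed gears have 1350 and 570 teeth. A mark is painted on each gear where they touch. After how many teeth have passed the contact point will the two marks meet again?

25650 teeth

We need the least common multiple of the intervals.
1350 = 2 × 3^3 × 5^2
570 = 2 × 3 × 5 × 19
LCM(1350, 570) = 2 × 3^3 × 5^2 × 19 = 25650.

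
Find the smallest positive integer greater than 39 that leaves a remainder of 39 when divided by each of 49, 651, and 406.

N − 39 must be a common multiple of 49, 651, and 406.
49 = 7^2
651 = 3 × 7 × 31
406 = 2 × 7 × 29
LCM(49, 651, 406) = 2 × 3 × 7^2 × 29 × 31 = 264306.
Smallest N > 39 is LCM + 39 = 264306 + 39 = 264345.

264345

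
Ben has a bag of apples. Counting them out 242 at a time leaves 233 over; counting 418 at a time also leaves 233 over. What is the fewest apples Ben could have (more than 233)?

N − 233 must be a common multiple of 242 and 418.
242 = 2 × 11^2
418 = 2 × 11 × 19
LCM(242, 418) = 2 × 11^2 × 19 = 4598.
Smallest N > 233 is LCM + 233 = 4598 + 233 = 4831.

4831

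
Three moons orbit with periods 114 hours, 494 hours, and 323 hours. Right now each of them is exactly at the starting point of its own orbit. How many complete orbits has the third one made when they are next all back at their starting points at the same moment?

All finish a whole number of cycles simultaneously at t = LCM of the periods.
114 = 2 × 3 × 19
494 = 2 × 13 × 19
323 = 17 × 19
LCM(114, 494, 323) = 2 × 3 × 13 × 17 × 19 = 25194.
Orbits for period 323: 25194 / 323 = 78.

78 orbits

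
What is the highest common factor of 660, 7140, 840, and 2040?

660 = 2^2 × 3 × 5 × 11
7140 = 2^2 × 3 × 5 × 7 × 17
840 = 2^3 × 3 × 5 × 7
2040 = 2^3 × 3 × 5 × 17
gcd(660, 7140, 840, 2040) = 2^2 × 3 × 5 = 60.

60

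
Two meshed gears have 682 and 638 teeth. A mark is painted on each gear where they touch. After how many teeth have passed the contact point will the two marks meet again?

They coincide at every common multiple of the periods; the first is the LCM.
682 = 2 × 11 × 31
638 = 2 × 11 × 29
LCM(682, 638) = 2 × 11 × 29 × 31 = 19778.

19778 teeth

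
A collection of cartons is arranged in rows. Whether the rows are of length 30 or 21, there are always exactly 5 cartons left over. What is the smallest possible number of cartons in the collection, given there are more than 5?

N − 5 must be a common multiple of 30 and 21.
30 = 2 × 3 × 5
21 = 3 × 7
LCM(30, 21) = 2 × 3 × 5 × 7 = 210.
Smallest N > 5 is LCM + 5 = 210 + 5 = 215.

215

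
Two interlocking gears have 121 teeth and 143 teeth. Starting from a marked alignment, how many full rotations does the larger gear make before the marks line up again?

11 rotations

They are all back at their starting positions together after one LCM of the periods.
121 = 11^2
143 = 11 × 13
LCM(121, 143) = 11^2 × 13 = 1573.
Rotations for period 143: 1573 / 143 = 11.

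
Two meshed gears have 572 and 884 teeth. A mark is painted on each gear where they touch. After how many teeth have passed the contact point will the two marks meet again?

We need the least common multiple of the intervals.
572 = 2^2 × 11 × 13
884 = 2^2 × 13 × 17
LCM(572, 884) = 2^2 × 11 × 13 × 17 = 9724.

9724 teeth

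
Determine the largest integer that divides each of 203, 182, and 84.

203 = 7 × 29
182 = 2 × 7 × 13
84 = 2^2 × 3 × 7
gcd(203, 182, 84) = 7.

7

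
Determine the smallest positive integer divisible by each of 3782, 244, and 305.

3782 = 2 × 31 × 61
244 = 2^2 × 61
305 = 5 × 61
LCM(3782, 244, 305) = 2^2 × 5 × 31 × 61 = 37820.

37820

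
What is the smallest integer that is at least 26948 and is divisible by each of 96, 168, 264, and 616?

The integer must be a common multiple of 96, 168, 264, and 616, so a multiple of their LCM.
96 = 2^5 × 3
168 = 2^3 × 3 × 7
264 = 2^3 × 3 × 11
616 = 2^3 × 7 × 11
LCM(96, 168, 264, 616) = 2^5 × 3 × 7 × 11 = 7392.
Smallest multiple of 7392 that is ≥ 26948: ⌈26948/7392⌉ × 7392 = 4 × 7392 = 29568.

29568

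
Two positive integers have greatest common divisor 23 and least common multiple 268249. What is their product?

6169727

For any two positive integers, gcd × lcm = product = 23 × 268249 = 6169727.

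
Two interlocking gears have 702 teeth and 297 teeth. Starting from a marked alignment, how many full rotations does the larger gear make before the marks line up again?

All finish a whole number of cycles simultaneously at t = LCM of the periods.
702 = 2 × 3^3 × 13
297 = 3^3 × 11
LCM(702, 297) = 2 × 3^3 × 11 × 13 = 7722.
Rotations for period 702: 7722 / 702 = 11.

11 rotations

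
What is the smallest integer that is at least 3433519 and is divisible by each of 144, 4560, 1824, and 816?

3720960

The integer must be a common multiple of 144, 4560, 1824, and 816, so a multiple of their LCM.
144 = 2^4 × 3^2
4560 = 2^4 × 3 × 5 × 19
1824 = 2^5 × 3 × 19
816 = 2^4 × 3 × 17
LCM(144, 4560, 1824, 816) = 2^5 × 3^2 × 5 × 17 × 19 = 465120.
Smallest multiple of 465120 that is ≥ 3433519: ⌈3433519/465120⌉ × 465120 = 8 × 465120 = 3720960.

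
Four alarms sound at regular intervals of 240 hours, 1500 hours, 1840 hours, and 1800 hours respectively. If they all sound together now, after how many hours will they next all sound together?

414000 hours

We need the least common multiple of the intervals.
240 = 2^4 × 3 × 5
1500 = 2^2 × 3 × 5^3
1840 = 2^4 × 5 × 23
1800 = 2^3 × 3^2 × 5^2
LCM(240, 1500, 1840, 1800) = 2^4 × 3^2 × 5^3 × 23 = 414000.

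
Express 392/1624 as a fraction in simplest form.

392 = 2^3 × 7^2
1624 = 2^3 × 7 × 29
gcd(392, 1624) = 2^3 × 7 = 56.
Divide numerator and denominator by 56: 392/1624 = 7/29.

7/29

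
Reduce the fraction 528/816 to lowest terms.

11/17

528 = 2^4 × 3 × 11
816 = 2^4 × 3 × 17
gcd(528, 816) = 2^4 × 3 = 48.
Divide numerator and denominator by 48: 528/816 = 11/17.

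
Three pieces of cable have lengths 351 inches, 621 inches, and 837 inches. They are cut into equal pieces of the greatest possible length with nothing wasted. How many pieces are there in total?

Piece length = gcd(351, 621, 837).
351 = 3^3 × 13
621 = 3^3 × 23
837 = 3^3 × 31
gcd(351, 621, 837) = 3^3 = 27.
Total pieces = 351/27 + 621/27 + 837/27 = 13 + 23 + 31 = 67.

67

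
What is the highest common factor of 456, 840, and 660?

12

456 = 2^3 × 3 × 19
840 = 2^3 × 3 × 5 × 7
660 = 2^2 × 3 × 5 × 11
gcd(456, 840, 660) = 2^2 × 3 = 12.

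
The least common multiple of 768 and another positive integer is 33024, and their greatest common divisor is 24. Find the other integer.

gcd × lcm = product of the two integers, so the other integer is (24 × 33024) / 768 = 1032.

1032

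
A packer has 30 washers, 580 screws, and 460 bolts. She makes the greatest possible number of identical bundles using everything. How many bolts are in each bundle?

46

Number of bundles = gcd(30, 580, 460).
30 = 2 × 3 × 5
580 = 2^2 × 5 × 29
460 = 2^2 × 5 × 23
gcd(30, 580, 460) = 2 × 5 = 10.
bolts per bundle = 460 / 10 = 46.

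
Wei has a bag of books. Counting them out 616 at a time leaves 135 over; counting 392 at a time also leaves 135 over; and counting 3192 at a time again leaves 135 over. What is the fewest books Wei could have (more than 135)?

245919

N − 135 must be a common multiple of 616, 392, and 3192.
616 = 2^3 × 7 × 11
392 = 2^3 × 7^2
3192 = 2^3 × 3 × 7 × 19
LCM(616, 392, 3192) = 2^3 × 3 × 7^2 × 11 × 19 = 245784.
Smallest N > 135 is LCM + 135 = 245784 + 135 = 245919.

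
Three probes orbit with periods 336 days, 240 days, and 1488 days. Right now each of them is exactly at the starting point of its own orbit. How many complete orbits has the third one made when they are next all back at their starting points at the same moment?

The first common completion time is the LCM of the periods.
336 = 2^4 × 3 × 7
240 = 2^4 × 3 × 5
1488 = 2^4 × 3 × 31
LCM(336, 240, 1488) = 2^4 × 3 × 5 × 7 × 31 = 52080.
Orbits for period 1488: 52080 / 1488 = 35.

35 orbits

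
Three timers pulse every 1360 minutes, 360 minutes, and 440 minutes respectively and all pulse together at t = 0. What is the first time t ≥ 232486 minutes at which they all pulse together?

Joint pulses occur at multiples of LCM(1360, 360, 440).
1360 = 2^4 × 5 × 17
360 = 2^3 × 3^2 × 5
440 = 2^3 × 5 × 11
LCM(1360, 360, 440) = 2^4 × 3^2 × 5 × 11 × 17 = 134640.
Smallest multiple of 134640 that is ≥ 232486: ⌈232486/134640⌉ × 134640 = 2 × 134640 = 269280.

269280 minutes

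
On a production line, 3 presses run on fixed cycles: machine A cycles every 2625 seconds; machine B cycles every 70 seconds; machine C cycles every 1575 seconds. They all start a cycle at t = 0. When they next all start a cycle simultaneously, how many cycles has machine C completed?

10 cycles

The first common completion time is the LCM of the periods.
2625 = 3 × 5^3 × 7
70 = 2 × 5 × 7
1575 = 3^2 × 5^2 × 7
LCM(2625, 70, 1575) = 2 × 3^2 × 5^3 × 7 = 15750.
Cycles for period 1575: 15750 / 1575 = 10.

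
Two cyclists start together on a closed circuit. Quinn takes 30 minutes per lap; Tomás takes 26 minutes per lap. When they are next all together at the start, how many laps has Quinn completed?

They are all back at their starting positions together after one LCM of the periods.
30 = 2 × 3 × 5
26 = 2 × 13
LCM(30, 26) = 2 × 3 × 5 × 13 = 390.
Laps for period 30: 390 / 30 = 13.

13 laps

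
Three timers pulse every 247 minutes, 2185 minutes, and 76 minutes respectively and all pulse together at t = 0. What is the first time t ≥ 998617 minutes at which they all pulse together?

1022580 minutes

Joint pulses occur at multiples of LCM(247, 2185, 76).
247 = 13 × 19
2185 = 5 × 19 × 23
76 = 2^2 × 19
LCM(247, 2185, 76) = 2^2 × 5 × 13 × 19 × 23 = 113620.
Smallest multiple of 113620 that is ≥ 998617: ⌈998617/113620⌉ × 113620 = 9 × 113620 = 1022580.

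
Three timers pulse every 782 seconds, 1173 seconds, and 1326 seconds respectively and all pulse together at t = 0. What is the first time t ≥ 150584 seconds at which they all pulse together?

152490 seconds

Joint pulses occur at multiples of LCM(782, 1173, 1326).
782 = 2 × 17 × 23
1173 = 3 × 17 × 23
1326 = 2 × 3 × 13 × 17
LCM(782, 1173, 1326) = 2 × 3 × 13 × 17 × 23 = 30498.
Smallest multiple of 30498 that is ≥ 150584: ⌈150584/30498⌉ × 30498 = 5 × 30498 = 152490.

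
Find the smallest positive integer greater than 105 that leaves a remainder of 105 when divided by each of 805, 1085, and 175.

N − 105 must be a common multiple of 805, 1085, and 175.
805 = 5 × 7 × 23
1085 = 5 × 7 × 31
175 = 5^2 × 7
LCM(805, 1085, 175) = 5^2 × 7 × 23 × 31 = 124775.
Smallest N > 105 is LCM + 105 = 124775 + 105 = 124880.

124880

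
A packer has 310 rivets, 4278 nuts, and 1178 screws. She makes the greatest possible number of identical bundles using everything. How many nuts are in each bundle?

69

Number of bundles = gcd(310, 4278, 1178).
310 = 2 × 5 × 31
4278 = 2 × 3 × 23 × 31
1178 = 2 × 19 × 31
gcd(310, 4278, 1178) = 2 × 31 = 62.
nuts per bundle = 4278 / 62 = 69.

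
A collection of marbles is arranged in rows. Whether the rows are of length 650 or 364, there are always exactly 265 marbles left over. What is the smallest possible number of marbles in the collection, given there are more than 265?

N − 265 must be a common multiple of 650 and 364.
650 = 2 × 5^2 × 13
364 = 2^2 × 7 × 13
LCM(650, 364) = 2^2 × 5^2 × 7 × 13 = 9100.
Smallest N > 265 is LCM + 265 = 9100 + 265 = 9365.

9365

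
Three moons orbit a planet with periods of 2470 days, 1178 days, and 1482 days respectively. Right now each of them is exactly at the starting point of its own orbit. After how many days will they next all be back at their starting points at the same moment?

They coincide at every common multiple of the periods; the first is the LCM.
2470 = 2 × 5 × 13 × 19
1178 = 2 × 19 × 31
1482 = 2 × 3 × 13 × 19
LCM(2470, 1178, 1482) = 2 × 3 × 5 × 13 × 19 × 31 = 229710.

229710 days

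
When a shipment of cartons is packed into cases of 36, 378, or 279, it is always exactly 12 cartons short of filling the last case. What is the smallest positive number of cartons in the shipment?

23424

Being 12 short of a full case of size k means N ≡ −12 (mod k), i.e. N + 12 is a multiple of each size.
36 = 2^2 × 3^2
378 = 2 × 3^3 × 7
279 = 3^2 × 31
LCM(36, 378, 279) = 2^2 × 3^3 × 7 × 31 = 23436.
Smallest positive N is 23436 − 12 = 23424.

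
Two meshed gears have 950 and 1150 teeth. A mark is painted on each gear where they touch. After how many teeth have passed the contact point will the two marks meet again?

21850 teeth

They coincide at every common multiple of the periods; the first is the LCM.
950 = 2 × 5^2 × 19
1150 = 2 × 5^2 × 23
LCM(950, 1150) = 2 × 5^2 × 19 × 23 = 21850.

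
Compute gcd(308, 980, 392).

28

308 = 2^2 × 7 × 11
980 = 2^2 × 5 × 7^2
392 = 2^3 × 7^2
gcd(308, 980, 392) = 2^2 × 7 = 28.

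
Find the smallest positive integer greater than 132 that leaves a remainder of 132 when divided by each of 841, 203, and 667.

135533

N − 132 must be a common multiple of 841, 203, and 667.
841 = 29^2
203 = 7 × 29
667 = 23 × 29
LCM(841, 203, 667) = 7 × 23 × 29^2 = 135401.
Smallest N > 132 is LCM + 132 = 135401 + 132 = 135533.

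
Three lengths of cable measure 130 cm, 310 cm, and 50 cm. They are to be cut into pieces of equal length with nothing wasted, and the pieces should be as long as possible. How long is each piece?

Each piece length must divide every original length, so the longest possible is gcd(130, 310, 50).
130 = 2 × 5 × 13
310 = 2 × 5 × 31
50 = 2 × 5^2
gcd(130, 310, 50) = 2 × 5 = 10.

10 cm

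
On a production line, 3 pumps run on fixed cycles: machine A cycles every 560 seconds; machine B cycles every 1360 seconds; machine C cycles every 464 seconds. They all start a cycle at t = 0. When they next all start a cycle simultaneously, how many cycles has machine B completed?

All finish a whole number of cycles simultaneously at t = LCM of the periods.
560 = 2^4 × 5 × 7
1360 = 2^4 × 5 × 17
464 = 2^4 × 29
LCM(560, 1360, 464) = 2^4 × 5 × 7 × 17 × 29 = 276080.
Cycles for period 1360: 276080 / 1360 = 203.

203 cycles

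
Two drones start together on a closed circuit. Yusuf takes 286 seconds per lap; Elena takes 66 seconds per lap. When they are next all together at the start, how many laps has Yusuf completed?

3 laps

They are all back at their starting positions together after one LCM of the periods.
286 = 2 × 11 × 13
66 = 2 × 3 × 11
LCM(286, 66) = 2 × 3 × 11 × 13 = 858.
Laps for period 286: 858 / 286 = 3.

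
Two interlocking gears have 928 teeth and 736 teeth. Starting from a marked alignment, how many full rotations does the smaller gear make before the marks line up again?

The first common completion time is the LCM of the periods.
928 = 2^5 × 29
736 = 2^5 × 23
LCM(928, 736) = 2^5 × 23 × 29 = 21344.
Rotations for period 736: 21344 / 736 = 29.

29 rotations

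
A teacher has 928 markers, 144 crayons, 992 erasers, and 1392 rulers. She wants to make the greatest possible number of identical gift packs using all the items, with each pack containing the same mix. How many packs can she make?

16 packs

The pack count must divide each quantity, so the greatest is gcd(928, 144, 992, 1392).
928 = 2^5 × 29
144 = 2^4 × 3^2
992 = 2^5 × 31
1392 = 2^4 × 3 × 29
gcd(928, 144, 992, 1392) = 2^4 = 16.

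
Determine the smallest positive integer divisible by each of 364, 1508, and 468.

364 = 2^2 × 7 × 13
1508 = 2^2 × 13 × 29
468 = 2^2 × 3^2 × 13
LCM(364, 1508, 468) = 2^2 × 3^2 × 7 × 13 × 29 = 95004.

95004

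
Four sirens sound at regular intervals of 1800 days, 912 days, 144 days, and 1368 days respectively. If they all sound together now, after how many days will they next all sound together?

They coincide at every common multiple of the periods; the first is the LCM.
1800 = 2^3 × 3^2 × 5^2
912 = 2^4 × 3 × 19
144 = 2^4 × 3^2
1368 = 2^3 × 3^2 × 19
LCM(1800, 912, 144, 1368) = 2^4 × 3^2 × 5^2 × 19 = 68400.

68400 days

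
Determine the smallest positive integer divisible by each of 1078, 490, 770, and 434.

1078 = 2 × 7^2 × 11
490 = 2 × 5 × 7^2
770 = 2 × 5 × 7 × 11
434 = 2 × 7 × 31
LCM(1078, 490, 770, 434) = 2 × 5 × 7^2 × 11 × 31 = 167090.

167090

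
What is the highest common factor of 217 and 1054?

217 = 7 × 31
1054 = 2 × 17 × 31
gcd(217, 1054) = 31.

31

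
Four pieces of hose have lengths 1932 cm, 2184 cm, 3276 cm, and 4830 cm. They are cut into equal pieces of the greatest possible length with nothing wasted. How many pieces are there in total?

291

Piece length = gcd(1932, 2184, 3276, 4830).
1932 = 2^2 × 3 × 7 × 23
2184 = 2^3 × 3 × 7 × 13
3276 = 2^2 × 3^2 × 7 × 13
4830 = 2 × 3 × 5 × 7 × 23
gcd(1932, 2184, 3276, 4830) = 2 × 3 × 7 = 42.
Total pieces = 1932/42 + 2184/42 + 3276/42 + 4830/42 = 46 + 52 + 78 + 115 = 291.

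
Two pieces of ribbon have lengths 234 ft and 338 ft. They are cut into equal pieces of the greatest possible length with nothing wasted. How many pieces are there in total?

22

Piece length = gcd(234, 338).
234 = 2 × 3^2 × 13
338 = 2 × 13^2
gcd(234, 338) = 2 × 13 = 26.
Total pieces = 234/26 + 338/26 = 9 + 13 = 22.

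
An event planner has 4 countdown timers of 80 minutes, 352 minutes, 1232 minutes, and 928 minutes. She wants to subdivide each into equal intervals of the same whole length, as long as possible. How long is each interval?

The interval must divide each timer length; the longest such is the gcd.
80 = 2^4 × 5
352 = 2^5 × 11
1232 = 2^4 × 7 × 11
928 = 2^5 × 29
gcd(80, 352, 1232, 928) = 2^4 = 16.

16 minutes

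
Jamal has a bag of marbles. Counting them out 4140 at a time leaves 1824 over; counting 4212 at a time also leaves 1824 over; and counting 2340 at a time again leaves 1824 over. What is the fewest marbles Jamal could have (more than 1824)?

486204

N − 1824 must be a common multiple of 4140, 4212, and 2340.
4140 = 2^2 × 3^2 × 5 × 23
4212 = 2^2 × 3^4 × 13
2340 = 2^2 × 3^2 × 5 × 13
LCM(4140, 4212, 2340) = 2^2 × 3^4 × 5 × 13 × 23 = 484380.
Smallest N > 1824 is LCM + 1824 = 484380 + 1824 = 486204.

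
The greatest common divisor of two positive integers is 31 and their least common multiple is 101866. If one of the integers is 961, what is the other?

For two integers, gcd × lcm = product, so the other is (31 × 101866) / 961 = 3157846 / 961 = 3286.

3286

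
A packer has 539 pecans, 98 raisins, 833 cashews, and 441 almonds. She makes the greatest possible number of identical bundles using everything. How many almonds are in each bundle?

Number of bundles = gcd(539, 98, 833, 441).
539 = 7^2 × 11
98 = 2 × 7^2
833 = 7^2 × 17
441 = 3^2 × 7^2
gcd(539, 98, 833, 441) = 7^2 = 49.
almonds per bundle = 441 / 49 = 9.

9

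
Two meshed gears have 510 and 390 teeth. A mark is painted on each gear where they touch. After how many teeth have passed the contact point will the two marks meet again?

We need the least common multiple of the intervals.
510 = 2 × 3 × 5 × 17
390 = 2 × 3 × 5 × 13
LCM(510, 390) = 2 × 3 × 5 × 13 × 17 = 6630.

6630 teeth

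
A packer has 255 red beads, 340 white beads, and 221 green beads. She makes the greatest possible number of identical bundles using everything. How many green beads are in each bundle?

Number of bundles = gcd(255, 340, 221).
255 = 3 × 5 × 17
340 = 2^2 × 5 × 17
221 = 13 × 17
gcd(255, 340, 221) = 17.
green beads per bundle = 221 / 17 = 13.

13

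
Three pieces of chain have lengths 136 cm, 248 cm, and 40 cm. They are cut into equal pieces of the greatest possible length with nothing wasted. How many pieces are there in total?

Piece length = gcd(136, 248, 40).
136 = 2^3 × 17
248 = 2^3 × 31
40 = 2^3 × 5
gcd(136, 248, 40) = 2^3 = 8.
Total pieces = 136/8 + 248/8 + 40/8 = 17 + 31 + 5 = 53.

53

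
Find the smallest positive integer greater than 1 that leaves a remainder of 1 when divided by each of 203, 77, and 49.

15632

N − 1 must be a common multiple of 203, 77, and 49.
203 = 7 × 29
77 = 7 × 11
49 = 7^2
LCM(203, 77, 49) = 7^2 × 11 × 29 = 15631.
Smallest N > 1 is LCM + 1 = 15631 + 1 = 15632.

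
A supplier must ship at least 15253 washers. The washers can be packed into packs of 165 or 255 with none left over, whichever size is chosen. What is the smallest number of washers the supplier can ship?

The number of washers must be a common multiple of 165 and 255, so a multiple of their LCM.
165 = 3 × 5 × 11
255 = 3 × 5 × 17
LCM(165, 255) = 3 × 5 × 11 × 17 = 2805.
Smallest multiple of 2805 that is ≥ 15253: ⌈15253/2805⌉ × 2805 = 6 × 2805 = 16830.

16830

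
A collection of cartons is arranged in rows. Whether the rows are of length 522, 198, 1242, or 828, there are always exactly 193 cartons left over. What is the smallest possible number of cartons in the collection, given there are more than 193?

792589

N − 193 must be a common multiple of 522, 198, 1242, and 828.
522 = 2 × 3^2 × 29
198 = 2 × 3^2 × 11
1242 = 2 × 3^3 × 23
828 = 2^2 × 3^2 × 23
LCM(522, 198, 1242, 828) = 2^2 × 3^3 × 11 × 23 × 29 = 792396.
Smallest N > 193 is LCM + 193 = 792396 + 193 = 792589.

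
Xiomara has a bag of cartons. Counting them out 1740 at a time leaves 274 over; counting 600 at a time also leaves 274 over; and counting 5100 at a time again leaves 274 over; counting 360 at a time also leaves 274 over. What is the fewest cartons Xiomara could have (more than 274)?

N − 274 must be a common multiple of 1740, 600, 5100, and 360.
1740 = 2^2 × 3 × 5 × 29
600 = 2^3 × 3 × 5^2
5100 = 2^2 × 3 × 5^2 × 17
360 = 2^3 × 3^2 × 5
LCM(1740, 600, 5100, 360) = 2^3 × 3^2 × 5^2 × 17 × 29 = 887400.
Smallest N > 274 is LCM + 274 = 887400 + 274 = 887674.

887674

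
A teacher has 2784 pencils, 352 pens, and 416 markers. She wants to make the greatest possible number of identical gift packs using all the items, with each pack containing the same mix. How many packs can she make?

The pack count must divide each quantity, so the greatest is gcd(2784, 352, 416).
2784 = 2^5 × 3 × 29
352 = 2^5 × 11
416 = 2^5 × 13
gcd(2784, 352, 416) = 2^5 = 32.

32 packs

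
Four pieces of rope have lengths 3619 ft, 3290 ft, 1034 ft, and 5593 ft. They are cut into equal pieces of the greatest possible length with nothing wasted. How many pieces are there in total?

Piece length = gcd(3619, 3290, 1034, 5593).
3619 = 7 × 11 × 47
3290 = 2 × 5 × 7 × 47
1034 = 2 × 11 × 47
5593 = 7 × 17 × 47
gcd(3619, 3290, 1034, 5593) = 47.
Total pieces = 3619/47 + 3290/47 + 1034/47 + 5593/47 = 77 + 70 + 22 + 119 = 288.

288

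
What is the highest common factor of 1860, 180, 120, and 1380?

1860 = 2^2 × 3 × 5 × 31
180 = 2^2 × 3^2 × 5
120 = 2^3 × 3 × 5
1380 = 2^2 × 3 × 5 × 23
gcd(1860, 180, 120, 1380) = 2^2 × 3 × 5 = 60.

60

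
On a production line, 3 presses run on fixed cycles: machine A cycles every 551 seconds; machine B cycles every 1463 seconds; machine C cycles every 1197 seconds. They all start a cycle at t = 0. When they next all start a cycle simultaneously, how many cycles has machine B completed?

The first common completion time is the LCM of the periods.
551 = 19 × 29
1463 = 7 × 11 × 19
1197 = 3^2 × 7 × 19
LCM(551, 1463, 1197) = 3^2 × 7 × 11 × 19 × 29 = 381843.
Cycles for period 1463: 381843 / 1463 = 261.

261 cycles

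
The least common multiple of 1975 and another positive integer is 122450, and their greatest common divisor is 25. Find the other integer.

1550

gcd × lcm = product of the two integers, so the other integer is (25 × 122450) / 1975 = 1550.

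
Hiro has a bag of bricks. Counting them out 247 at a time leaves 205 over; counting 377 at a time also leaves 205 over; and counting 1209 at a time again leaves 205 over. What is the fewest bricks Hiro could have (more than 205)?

N − 205 must be a common multiple of 247, 377, and 1209.
247 = 13 × 19
377 = 13 × 29
1209 = 3 × 13 × 31
LCM(247, 377, 1209) = 3 × 13 × 19 × 29 × 31 = 666159.
Smallest N > 205 is LCM + 205 = 666159 + 205 = 666364.

666364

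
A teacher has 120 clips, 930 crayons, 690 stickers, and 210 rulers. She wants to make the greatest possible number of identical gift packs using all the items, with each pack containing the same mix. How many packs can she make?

30 packs

The pack count must divide each quantity, so the greatest is gcd(120, 930, 690, 210).
120 = 2^3 × 3 × 5
930 = 2 × 3 × 5 × 31
690 = 2 × 3 × 5 × 23
210 = 2 × 3 × 5 × 7
gcd(120, 930, 690, 210) = 2 × 3 × 5 = 30.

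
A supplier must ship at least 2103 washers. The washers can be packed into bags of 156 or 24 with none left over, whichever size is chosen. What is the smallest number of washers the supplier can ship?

2184

The number of washers must be a common multiple of 156 and 24, so a multiple of their LCM.
156 = 2^2 × 3 × 13
24 = 2^3 × 3
LCM(156, 24) = 2^3 × 3 × 13 = 312.
Smallest multiple of 312 that is ≥ 2103: ⌈2103/312⌉ × 312 = 7 × 312 = 2184.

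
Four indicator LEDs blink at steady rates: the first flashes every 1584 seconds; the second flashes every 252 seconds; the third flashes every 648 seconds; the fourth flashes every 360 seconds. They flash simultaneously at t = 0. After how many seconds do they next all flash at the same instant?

We need the least common multiple of the intervals.
1584 = 2^4 × 3^2 × 11
252 = 2^2 × 3^2 × 7
648 = 2^3 × 3^4
360 = 2^3 × 3^2 × 5
LCM(1584, 252, 648, 360) = 2^4 × 3^4 × 5 × 7 × 11 = 498960.

498960 seconds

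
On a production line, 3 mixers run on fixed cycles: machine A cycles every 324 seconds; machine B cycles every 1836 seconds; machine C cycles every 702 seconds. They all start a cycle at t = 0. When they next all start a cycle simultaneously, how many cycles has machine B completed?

39 cycles

They are all back at their starting positions together after one LCM of the periods.
324 = 2^2 × 3^4
1836 = 2^2 × 3^3 × 17
702 = 2 × 3^3 × 13
LCM(324, 1836, 702) = 2^2 × 3^4 × 13 × 17 = 71604.
Cycles for period 1836: 71604 / 1836 = 39.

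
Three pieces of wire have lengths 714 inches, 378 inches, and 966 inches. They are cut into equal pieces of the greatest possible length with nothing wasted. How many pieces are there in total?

Piece length = gcd(714, 378, 966).
714 = 2 × 3 × 7 × 17
378 = 2 × 3^3 × 7
966 = 2 × 3 × 7 × 23
gcd(714, 378, 966) = 2 × 3 × 7 = 42.
Total pieces = 714/42 + 378/42 + 966/42 = 17 + 9 + 23 = 49.

49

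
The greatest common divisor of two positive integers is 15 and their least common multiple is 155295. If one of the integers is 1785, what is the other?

1305

For two integers, gcd × lcm = product, so the other is (15 × 155295) / 1785 = 2329425 / 1785 = 1305.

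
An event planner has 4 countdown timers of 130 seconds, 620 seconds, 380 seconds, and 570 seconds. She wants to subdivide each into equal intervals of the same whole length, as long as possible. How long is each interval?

10 seconds

The interval must divide each timer length; the longest such is the gcd.
130 = 2 × 5 × 13
620 = 2^2 × 5 × 31
380 = 2^2 × 5 × 19
570 = 2 × 3 × 5 × 19
gcd(130, 620, 380, 570) = 2 × 5 = 10.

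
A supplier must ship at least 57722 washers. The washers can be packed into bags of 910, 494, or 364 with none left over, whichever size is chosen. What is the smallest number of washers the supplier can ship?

69160

The number of washers must be a common multiple of 910, 494, and 364, so a multiple of their LCM.
910 = 2 × 5 × 7 × 13
494 = 2 × 13 × 19
364 = 2^2 × 7 × 13
LCM(910, 494, 364) = 2^2 × 5 × 7 × 13 × 19 = 34580.
Smallest multiple of 34580 that is ≥ 57722: ⌈57722/34580⌉ × 34580 = 2 × 34580 = 69160.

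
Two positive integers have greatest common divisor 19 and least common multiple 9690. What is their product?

For any two positive integers, gcd × lcm = product = 19 × 9690 = 184110.

184110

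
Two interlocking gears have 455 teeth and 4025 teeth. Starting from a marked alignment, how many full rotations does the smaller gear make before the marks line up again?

115 rotations

The first common completion time is the LCM of the periods.
455 = 5 × 7 × 13
4025 = 5^2 × 7 × 23
LCM(455, 4025) = 5^2 × 7 × 13 × 23 = 52325.
Rotations for period 455: 52325 / 455 = 115.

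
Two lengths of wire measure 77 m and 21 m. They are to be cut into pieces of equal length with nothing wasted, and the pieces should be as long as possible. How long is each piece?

7 m

The greatest length dividing all of 77 and 21 is their gcd.
77 = 7 × 11
21 = 3 × 7
gcd(77, 21) = 7.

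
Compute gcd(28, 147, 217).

28 = 2^2 × 7
147 = 3 × 7^2
217 = 7 × 31
gcd(28, 147, 217) = 7.

7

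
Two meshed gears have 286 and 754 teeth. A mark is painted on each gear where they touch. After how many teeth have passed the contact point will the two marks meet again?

8294 teeth

We need the least common multiple of the intervals.
286 = 2 × 11 × 13
754 = 2 × 13 × 29
LCM(286, 754) = 2 × 11 × 13 × 29 = 8294.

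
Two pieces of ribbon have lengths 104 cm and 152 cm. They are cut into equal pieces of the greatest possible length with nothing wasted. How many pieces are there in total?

Piece length = gcd(104, 152).
104 = 2^3 × 13
152 = 2^3 × 19
gcd(104, 152) = 2^3 = 8.
Total pieces = 104/8 + 152/8 = 13 + 19 = 32.

32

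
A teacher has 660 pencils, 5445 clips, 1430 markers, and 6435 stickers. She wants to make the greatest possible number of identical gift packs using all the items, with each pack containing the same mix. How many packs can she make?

The pack count must divide each quantity, so the greatest is gcd(660, 5445, 1430, 6435).
660 = 2^2 × 3 × 5 × 11
5445 = 3^2 × 5 × 11^2
1430 = 2 × 5 × 11 × 13
6435 = 3^2 × 5 × 11 × 13
gcd(660, 5445, 1430, 6435) = 5 × 11 = 55.

55 packs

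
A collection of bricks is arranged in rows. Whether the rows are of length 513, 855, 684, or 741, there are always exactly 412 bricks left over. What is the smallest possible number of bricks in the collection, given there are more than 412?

N − 412 must be a common multiple of 513, 855, 684, and 741.
513 = 3^3 × 19
855 = 3^2 × 5 × 19
684 = 2^2 × 3^2 × 19
741 = 3 × 13 × 19
LCM(513, 855, 684, 741) = 2^2 × 3^3 × 5 × 13 × 19 = 133380.
Smallest N > 412 is LCM + 412 = 133380 + 412 = 133792.

133792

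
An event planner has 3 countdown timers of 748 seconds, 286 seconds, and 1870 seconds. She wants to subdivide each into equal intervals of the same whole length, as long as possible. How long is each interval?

22 seconds

The interval must divide each timer length; the longest such is the gcd.
748 = 2^2 × 11 × 17
286 = 2 × 11 × 13
1870 = 2 × 5 × 11 × 17
gcd(748, 286, 1870) = 2 × 11 = 22.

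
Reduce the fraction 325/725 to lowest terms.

13/29

325 = 5^2 × 13
725 = 5^2 × 29
gcd(325, 725) = 5^2 = 25.
Divide numerator and denominator by 25: 325/725 = 13/29.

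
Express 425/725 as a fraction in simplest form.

425 = 5^2 × 17
725 = 5^2 × 29
gcd(425, 725) = 5^2 = 25.
Divide numerator and denominator by 25: 425/725 = 17/29.

17/29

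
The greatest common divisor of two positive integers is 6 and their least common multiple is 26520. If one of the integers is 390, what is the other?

408

For two integers, gcd × lcm = product, so the other is (6 × 26520) / 390 = 159120 / 390 = 408.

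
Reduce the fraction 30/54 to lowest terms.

30 = 2 × 3 × 5
54 = 2 × 3^3
gcd(30, 54) = 2 × 3 = 6.
Divide numerator and denominator by 6: 30/54 = 5/9.

5/9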